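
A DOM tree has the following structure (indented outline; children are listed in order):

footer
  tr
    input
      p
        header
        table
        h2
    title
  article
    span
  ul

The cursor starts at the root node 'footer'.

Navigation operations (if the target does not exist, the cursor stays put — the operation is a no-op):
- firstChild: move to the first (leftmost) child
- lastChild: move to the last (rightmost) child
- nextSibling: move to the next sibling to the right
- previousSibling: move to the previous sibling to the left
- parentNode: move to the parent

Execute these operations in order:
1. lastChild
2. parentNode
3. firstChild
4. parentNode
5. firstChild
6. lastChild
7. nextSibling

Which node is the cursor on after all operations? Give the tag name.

Answer: title

Derivation:
After 1 (lastChild): ul
After 2 (parentNode): footer
After 3 (firstChild): tr
After 4 (parentNode): footer
After 5 (firstChild): tr
After 6 (lastChild): title
After 7 (nextSibling): title (no-op, stayed)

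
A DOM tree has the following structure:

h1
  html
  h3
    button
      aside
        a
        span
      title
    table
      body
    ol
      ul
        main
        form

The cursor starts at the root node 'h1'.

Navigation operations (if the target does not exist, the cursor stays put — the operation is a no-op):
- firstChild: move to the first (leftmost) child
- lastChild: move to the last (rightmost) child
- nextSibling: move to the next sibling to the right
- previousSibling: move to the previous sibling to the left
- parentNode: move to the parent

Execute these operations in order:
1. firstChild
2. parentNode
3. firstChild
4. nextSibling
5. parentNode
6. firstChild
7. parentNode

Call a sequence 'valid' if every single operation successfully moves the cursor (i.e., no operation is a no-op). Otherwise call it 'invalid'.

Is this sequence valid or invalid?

Answer: valid

Derivation:
After 1 (firstChild): html
After 2 (parentNode): h1
After 3 (firstChild): html
After 4 (nextSibling): h3
After 5 (parentNode): h1
After 6 (firstChild): html
After 7 (parentNode): h1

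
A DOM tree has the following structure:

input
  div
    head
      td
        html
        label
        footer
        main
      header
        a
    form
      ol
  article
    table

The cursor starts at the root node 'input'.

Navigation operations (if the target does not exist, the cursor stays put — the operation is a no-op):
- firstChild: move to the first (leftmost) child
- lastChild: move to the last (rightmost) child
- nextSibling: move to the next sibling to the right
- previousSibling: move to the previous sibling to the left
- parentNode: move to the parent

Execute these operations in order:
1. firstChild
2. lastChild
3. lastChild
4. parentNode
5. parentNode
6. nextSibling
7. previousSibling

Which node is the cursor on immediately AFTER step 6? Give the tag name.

After 1 (firstChild): div
After 2 (lastChild): form
After 3 (lastChild): ol
After 4 (parentNode): form
After 5 (parentNode): div
After 6 (nextSibling): article

Answer: article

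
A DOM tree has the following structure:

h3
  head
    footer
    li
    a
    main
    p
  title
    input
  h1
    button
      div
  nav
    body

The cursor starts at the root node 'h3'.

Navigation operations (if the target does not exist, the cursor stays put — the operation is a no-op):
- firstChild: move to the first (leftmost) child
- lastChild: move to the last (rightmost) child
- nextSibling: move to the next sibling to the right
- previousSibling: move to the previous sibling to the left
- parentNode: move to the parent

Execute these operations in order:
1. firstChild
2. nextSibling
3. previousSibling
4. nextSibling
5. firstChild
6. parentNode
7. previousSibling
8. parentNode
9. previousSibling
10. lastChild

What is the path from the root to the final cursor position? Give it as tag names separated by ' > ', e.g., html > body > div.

After 1 (firstChild): head
After 2 (nextSibling): title
After 3 (previousSibling): head
After 4 (nextSibling): title
After 5 (firstChild): input
After 6 (parentNode): title
After 7 (previousSibling): head
After 8 (parentNode): h3
After 9 (previousSibling): h3 (no-op, stayed)
After 10 (lastChild): nav

Answer: h3 > nav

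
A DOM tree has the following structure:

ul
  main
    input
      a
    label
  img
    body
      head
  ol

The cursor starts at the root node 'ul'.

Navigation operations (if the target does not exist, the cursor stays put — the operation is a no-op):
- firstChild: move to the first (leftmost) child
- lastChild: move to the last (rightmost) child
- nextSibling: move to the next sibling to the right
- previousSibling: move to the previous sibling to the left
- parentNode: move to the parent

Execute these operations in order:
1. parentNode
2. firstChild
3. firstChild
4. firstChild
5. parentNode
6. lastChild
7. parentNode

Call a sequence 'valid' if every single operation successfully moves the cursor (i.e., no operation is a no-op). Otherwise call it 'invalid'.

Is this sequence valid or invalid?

After 1 (parentNode): ul (no-op, stayed)
After 2 (firstChild): main
After 3 (firstChild): input
After 4 (firstChild): a
After 5 (parentNode): input
After 6 (lastChild): a
After 7 (parentNode): input

Answer: invalid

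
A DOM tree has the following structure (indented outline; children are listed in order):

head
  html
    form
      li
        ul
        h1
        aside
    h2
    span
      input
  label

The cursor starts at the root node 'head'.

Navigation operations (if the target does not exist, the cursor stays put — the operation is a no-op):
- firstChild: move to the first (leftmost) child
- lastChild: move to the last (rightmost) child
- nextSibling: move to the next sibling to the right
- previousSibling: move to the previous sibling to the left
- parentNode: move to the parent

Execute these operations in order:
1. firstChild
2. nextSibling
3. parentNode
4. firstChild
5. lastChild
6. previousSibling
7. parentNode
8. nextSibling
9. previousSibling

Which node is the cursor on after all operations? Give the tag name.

Answer: html

Derivation:
After 1 (firstChild): html
After 2 (nextSibling): label
After 3 (parentNode): head
After 4 (firstChild): html
After 5 (lastChild): span
After 6 (previousSibling): h2
After 7 (parentNode): html
After 8 (nextSibling): label
After 9 (previousSibling): html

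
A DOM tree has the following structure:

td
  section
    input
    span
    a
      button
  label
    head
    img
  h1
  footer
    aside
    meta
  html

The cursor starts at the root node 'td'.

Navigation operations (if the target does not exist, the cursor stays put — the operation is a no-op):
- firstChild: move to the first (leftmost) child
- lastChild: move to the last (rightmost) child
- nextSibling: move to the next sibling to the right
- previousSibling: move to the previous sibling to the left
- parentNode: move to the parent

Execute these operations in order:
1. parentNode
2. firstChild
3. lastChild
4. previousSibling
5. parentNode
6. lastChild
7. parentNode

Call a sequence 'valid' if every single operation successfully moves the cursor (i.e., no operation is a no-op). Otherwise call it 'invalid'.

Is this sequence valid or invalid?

Answer: invalid

Derivation:
After 1 (parentNode): td (no-op, stayed)
After 2 (firstChild): section
After 3 (lastChild): a
After 4 (previousSibling): span
After 5 (parentNode): section
After 6 (lastChild): a
After 7 (parentNode): section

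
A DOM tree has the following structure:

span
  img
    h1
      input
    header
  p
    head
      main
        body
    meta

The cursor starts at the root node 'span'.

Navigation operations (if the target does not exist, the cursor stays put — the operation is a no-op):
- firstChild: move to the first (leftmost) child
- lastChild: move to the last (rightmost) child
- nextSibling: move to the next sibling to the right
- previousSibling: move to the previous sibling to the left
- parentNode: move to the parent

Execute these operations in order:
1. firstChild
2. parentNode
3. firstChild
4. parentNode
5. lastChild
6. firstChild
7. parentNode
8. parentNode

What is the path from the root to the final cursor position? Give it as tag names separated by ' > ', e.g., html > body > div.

Answer: span

Derivation:
After 1 (firstChild): img
After 2 (parentNode): span
After 3 (firstChild): img
After 4 (parentNode): span
After 5 (lastChild): p
After 6 (firstChild): head
After 7 (parentNode): p
After 8 (parentNode): span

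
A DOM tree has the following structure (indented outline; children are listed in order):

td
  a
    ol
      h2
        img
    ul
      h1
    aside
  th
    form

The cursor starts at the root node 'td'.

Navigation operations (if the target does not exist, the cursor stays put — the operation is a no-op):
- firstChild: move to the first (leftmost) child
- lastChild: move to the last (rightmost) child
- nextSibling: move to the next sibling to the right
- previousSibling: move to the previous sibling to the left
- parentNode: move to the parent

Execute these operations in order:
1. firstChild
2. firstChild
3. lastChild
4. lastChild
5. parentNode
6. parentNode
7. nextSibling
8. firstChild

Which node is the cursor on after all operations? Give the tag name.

Answer: h1

Derivation:
After 1 (firstChild): a
After 2 (firstChild): ol
After 3 (lastChild): h2
After 4 (lastChild): img
After 5 (parentNode): h2
After 6 (parentNode): ol
After 7 (nextSibling): ul
After 8 (firstChild): h1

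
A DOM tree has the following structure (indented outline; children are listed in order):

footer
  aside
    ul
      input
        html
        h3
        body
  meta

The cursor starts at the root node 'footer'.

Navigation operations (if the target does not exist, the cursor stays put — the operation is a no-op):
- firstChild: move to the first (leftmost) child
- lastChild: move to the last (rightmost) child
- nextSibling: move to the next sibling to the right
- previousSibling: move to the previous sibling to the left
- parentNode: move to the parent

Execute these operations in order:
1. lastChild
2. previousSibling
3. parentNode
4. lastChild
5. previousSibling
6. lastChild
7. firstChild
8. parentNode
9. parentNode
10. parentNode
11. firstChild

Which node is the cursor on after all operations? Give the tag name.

After 1 (lastChild): meta
After 2 (previousSibling): aside
After 3 (parentNode): footer
After 4 (lastChild): meta
After 5 (previousSibling): aside
After 6 (lastChild): ul
After 7 (firstChild): input
After 8 (parentNode): ul
After 9 (parentNode): aside
After 10 (parentNode): footer
After 11 (firstChild): aside

Answer: aside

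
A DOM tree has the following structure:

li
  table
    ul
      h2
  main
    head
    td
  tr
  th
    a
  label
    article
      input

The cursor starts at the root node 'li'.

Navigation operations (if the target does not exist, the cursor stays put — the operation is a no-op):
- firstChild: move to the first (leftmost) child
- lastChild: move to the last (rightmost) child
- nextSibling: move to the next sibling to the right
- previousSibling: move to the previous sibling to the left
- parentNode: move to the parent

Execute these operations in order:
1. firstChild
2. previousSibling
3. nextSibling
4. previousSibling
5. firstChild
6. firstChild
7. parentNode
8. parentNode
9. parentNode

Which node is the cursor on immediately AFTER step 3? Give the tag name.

Answer: main

Derivation:
After 1 (firstChild): table
After 2 (previousSibling): table (no-op, stayed)
After 3 (nextSibling): main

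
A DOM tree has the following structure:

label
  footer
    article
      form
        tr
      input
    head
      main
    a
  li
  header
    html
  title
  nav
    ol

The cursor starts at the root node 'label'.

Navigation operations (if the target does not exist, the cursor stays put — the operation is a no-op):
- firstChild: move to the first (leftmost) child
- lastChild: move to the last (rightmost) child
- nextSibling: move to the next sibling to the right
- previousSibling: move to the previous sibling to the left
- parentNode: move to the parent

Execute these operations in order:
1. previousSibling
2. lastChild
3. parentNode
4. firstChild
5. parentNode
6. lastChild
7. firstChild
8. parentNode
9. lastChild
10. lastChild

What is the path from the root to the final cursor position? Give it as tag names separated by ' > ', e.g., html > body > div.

After 1 (previousSibling): label (no-op, stayed)
After 2 (lastChild): nav
After 3 (parentNode): label
After 4 (firstChild): footer
After 5 (parentNode): label
After 6 (lastChild): nav
After 7 (firstChild): ol
After 8 (parentNode): nav
After 9 (lastChild): ol
After 10 (lastChild): ol (no-op, stayed)

Answer: label > nav > ol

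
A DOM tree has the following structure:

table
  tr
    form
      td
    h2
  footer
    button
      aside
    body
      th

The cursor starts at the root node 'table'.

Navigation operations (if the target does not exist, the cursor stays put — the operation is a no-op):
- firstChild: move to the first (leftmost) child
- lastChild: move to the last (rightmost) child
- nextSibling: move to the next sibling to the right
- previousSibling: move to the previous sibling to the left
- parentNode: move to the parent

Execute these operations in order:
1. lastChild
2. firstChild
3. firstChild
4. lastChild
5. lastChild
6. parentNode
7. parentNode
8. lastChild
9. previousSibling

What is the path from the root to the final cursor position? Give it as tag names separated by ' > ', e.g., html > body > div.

Answer: table > footer > button

Derivation:
After 1 (lastChild): footer
After 2 (firstChild): button
After 3 (firstChild): aside
After 4 (lastChild): aside (no-op, stayed)
After 5 (lastChild): aside (no-op, stayed)
After 6 (parentNode): button
After 7 (parentNode): footer
After 8 (lastChild): body
After 9 (previousSibling): button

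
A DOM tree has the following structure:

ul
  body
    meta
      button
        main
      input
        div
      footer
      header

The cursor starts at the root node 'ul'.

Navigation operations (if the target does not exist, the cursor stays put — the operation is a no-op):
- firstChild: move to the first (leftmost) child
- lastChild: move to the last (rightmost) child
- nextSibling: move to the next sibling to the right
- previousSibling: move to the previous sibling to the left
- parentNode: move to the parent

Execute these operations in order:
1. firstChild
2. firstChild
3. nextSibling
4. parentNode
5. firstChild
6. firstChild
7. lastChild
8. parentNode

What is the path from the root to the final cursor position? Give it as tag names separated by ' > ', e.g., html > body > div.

After 1 (firstChild): body
After 2 (firstChild): meta
After 3 (nextSibling): meta (no-op, stayed)
After 4 (parentNode): body
After 5 (firstChild): meta
After 6 (firstChild): button
After 7 (lastChild): main
After 8 (parentNode): button

Answer: ul > body > meta > button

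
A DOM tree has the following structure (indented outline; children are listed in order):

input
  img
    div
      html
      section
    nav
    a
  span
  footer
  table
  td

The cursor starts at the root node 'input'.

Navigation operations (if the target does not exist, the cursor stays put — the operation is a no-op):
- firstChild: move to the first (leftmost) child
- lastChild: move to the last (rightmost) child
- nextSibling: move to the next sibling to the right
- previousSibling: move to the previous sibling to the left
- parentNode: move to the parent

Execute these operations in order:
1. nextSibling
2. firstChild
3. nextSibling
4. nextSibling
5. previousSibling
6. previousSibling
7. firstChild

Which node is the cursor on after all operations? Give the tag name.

Answer: div

Derivation:
After 1 (nextSibling): input (no-op, stayed)
After 2 (firstChild): img
After 3 (nextSibling): span
After 4 (nextSibling): footer
After 5 (previousSibling): span
After 6 (previousSibling): img
After 7 (firstChild): div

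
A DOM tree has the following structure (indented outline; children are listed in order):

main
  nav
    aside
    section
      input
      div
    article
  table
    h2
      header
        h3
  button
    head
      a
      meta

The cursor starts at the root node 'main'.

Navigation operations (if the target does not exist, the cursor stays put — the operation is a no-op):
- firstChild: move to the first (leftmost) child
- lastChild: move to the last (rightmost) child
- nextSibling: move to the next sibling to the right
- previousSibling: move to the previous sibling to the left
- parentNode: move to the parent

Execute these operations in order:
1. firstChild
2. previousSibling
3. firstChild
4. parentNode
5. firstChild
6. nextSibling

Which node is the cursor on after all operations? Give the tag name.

After 1 (firstChild): nav
After 2 (previousSibling): nav (no-op, stayed)
After 3 (firstChild): aside
After 4 (parentNode): nav
After 5 (firstChild): aside
After 6 (nextSibling): section

Answer: section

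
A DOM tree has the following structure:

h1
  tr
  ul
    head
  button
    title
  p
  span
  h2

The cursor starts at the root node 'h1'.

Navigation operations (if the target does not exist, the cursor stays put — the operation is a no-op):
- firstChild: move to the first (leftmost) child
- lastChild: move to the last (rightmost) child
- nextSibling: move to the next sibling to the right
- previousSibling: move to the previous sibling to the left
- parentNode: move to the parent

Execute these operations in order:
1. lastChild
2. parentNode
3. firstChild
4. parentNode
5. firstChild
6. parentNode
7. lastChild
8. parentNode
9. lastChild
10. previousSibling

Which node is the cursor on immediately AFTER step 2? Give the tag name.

Answer: h1

Derivation:
After 1 (lastChild): h2
After 2 (parentNode): h1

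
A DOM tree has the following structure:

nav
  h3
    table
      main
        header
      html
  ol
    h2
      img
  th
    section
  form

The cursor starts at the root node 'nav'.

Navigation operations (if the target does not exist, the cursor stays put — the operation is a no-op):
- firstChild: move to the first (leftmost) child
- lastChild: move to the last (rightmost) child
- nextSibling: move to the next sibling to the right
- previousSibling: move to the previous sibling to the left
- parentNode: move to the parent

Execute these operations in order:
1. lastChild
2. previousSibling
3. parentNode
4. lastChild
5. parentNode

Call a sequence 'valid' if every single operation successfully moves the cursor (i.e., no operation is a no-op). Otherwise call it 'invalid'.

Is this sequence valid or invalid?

After 1 (lastChild): form
After 2 (previousSibling): th
After 3 (parentNode): nav
After 4 (lastChild): form
After 5 (parentNode): nav

Answer: valid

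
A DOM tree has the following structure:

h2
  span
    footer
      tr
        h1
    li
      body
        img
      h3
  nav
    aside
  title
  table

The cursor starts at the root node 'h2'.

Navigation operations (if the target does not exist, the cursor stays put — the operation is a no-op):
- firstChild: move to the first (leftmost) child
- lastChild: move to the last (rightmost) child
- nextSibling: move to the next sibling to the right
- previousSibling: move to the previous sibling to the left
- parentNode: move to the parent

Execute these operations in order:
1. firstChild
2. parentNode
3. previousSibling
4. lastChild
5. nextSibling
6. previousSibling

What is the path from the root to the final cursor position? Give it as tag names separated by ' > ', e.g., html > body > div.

After 1 (firstChild): span
After 2 (parentNode): h2
After 3 (previousSibling): h2 (no-op, stayed)
After 4 (lastChild): table
After 5 (nextSibling): table (no-op, stayed)
After 6 (previousSibling): title

Answer: h2 > title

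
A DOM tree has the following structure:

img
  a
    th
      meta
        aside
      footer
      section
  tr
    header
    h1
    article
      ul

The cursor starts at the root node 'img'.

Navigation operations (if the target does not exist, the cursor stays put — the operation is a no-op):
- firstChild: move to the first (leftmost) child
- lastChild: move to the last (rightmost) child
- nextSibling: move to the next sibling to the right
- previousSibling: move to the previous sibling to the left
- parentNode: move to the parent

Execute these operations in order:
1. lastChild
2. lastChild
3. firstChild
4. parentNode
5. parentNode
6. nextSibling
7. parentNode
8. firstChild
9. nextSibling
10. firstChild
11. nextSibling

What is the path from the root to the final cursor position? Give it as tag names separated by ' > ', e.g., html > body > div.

Answer: img > tr > h1

Derivation:
After 1 (lastChild): tr
After 2 (lastChild): article
After 3 (firstChild): ul
After 4 (parentNode): article
After 5 (parentNode): tr
After 6 (nextSibling): tr (no-op, stayed)
After 7 (parentNode): img
After 8 (firstChild): a
After 9 (nextSibling): tr
After 10 (firstChild): header
After 11 (nextSibling): h1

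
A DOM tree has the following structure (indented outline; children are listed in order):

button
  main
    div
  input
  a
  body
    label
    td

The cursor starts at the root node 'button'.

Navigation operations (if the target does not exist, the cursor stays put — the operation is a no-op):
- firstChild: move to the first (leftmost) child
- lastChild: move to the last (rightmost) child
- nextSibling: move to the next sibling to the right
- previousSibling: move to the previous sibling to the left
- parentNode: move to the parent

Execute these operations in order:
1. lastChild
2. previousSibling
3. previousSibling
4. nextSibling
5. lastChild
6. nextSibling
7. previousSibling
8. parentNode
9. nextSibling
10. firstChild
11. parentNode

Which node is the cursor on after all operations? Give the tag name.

Answer: button

Derivation:
After 1 (lastChild): body
After 2 (previousSibling): a
After 3 (previousSibling): input
After 4 (nextSibling): a
After 5 (lastChild): a (no-op, stayed)
After 6 (nextSibling): body
After 7 (previousSibling): a
After 8 (parentNode): button
After 9 (nextSibling): button (no-op, stayed)
After 10 (firstChild): main
After 11 (parentNode): button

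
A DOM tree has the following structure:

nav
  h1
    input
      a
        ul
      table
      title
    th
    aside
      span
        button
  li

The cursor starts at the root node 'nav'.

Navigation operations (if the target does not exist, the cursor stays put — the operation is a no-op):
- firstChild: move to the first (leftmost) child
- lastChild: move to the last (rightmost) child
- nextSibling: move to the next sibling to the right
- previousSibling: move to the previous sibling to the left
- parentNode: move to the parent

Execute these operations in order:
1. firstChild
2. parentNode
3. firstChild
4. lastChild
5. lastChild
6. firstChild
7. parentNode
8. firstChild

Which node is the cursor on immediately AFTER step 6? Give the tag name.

Answer: button

Derivation:
After 1 (firstChild): h1
After 2 (parentNode): nav
After 3 (firstChild): h1
After 4 (lastChild): aside
After 5 (lastChild): span
After 6 (firstChild): button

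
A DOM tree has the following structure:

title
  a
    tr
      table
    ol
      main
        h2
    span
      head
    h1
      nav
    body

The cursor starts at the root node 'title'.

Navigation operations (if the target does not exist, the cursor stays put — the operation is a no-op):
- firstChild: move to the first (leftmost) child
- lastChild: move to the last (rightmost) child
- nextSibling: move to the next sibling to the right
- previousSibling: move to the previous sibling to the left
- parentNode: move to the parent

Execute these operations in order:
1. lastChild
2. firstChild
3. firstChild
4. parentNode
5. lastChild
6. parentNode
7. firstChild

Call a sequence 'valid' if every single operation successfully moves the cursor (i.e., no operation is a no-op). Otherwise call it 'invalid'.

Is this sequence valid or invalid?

After 1 (lastChild): a
After 2 (firstChild): tr
After 3 (firstChild): table
After 4 (parentNode): tr
After 5 (lastChild): table
After 6 (parentNode): tr
After 7 (firstChild): table

Answer: valid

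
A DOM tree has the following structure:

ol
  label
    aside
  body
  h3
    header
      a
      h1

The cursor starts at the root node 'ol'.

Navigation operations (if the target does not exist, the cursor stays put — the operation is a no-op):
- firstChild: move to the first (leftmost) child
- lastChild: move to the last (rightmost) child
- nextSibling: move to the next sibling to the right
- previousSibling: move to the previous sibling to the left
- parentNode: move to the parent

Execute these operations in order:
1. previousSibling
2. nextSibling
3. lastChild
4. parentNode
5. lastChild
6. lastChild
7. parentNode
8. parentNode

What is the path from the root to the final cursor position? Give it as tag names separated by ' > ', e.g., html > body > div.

Answer: ol

Derivation:
After 1 (previousSibling): ol (no-op, stayed)
After 2 (nextSibling): ol (no-op, stayed)
After 3 (lastChild): h3
After 4 (parentNode): ol
After 5 (lastChild): h3
After 6 (lastChild): header
After 7 (parentNode): h3
After 8 (parentNode): ol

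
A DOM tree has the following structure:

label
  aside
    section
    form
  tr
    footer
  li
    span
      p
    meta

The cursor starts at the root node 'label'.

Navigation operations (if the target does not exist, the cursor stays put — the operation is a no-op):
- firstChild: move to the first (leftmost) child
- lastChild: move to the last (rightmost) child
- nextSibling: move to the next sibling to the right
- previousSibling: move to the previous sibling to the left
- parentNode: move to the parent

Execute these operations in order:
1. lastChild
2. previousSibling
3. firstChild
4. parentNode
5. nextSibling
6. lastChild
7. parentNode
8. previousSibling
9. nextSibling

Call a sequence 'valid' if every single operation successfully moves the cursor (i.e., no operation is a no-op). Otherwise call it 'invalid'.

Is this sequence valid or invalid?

After 1 (lastChild): li
After 2 (previousSibling): tr
After 3 (firstChild): footer
After 4 (parentNode): tr
After 5 (nextSibling): li
After 6 (lastChild): meta
After 7 (parentNode): li
After 8 (previousSibling): tr
After 9 (nextSibling): li

Answer: valid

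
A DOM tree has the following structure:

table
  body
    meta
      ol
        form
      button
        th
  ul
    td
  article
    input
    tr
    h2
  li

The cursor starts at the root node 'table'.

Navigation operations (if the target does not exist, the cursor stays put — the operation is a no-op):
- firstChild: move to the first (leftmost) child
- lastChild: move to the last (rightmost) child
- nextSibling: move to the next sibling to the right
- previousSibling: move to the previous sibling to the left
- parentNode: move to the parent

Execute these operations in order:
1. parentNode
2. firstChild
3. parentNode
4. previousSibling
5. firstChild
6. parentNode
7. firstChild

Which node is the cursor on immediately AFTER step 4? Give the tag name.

After 1 (parentNode): table (no-op, stayed)
After 2 (firstChild): body
After 3 (parentNode): table
After 4 (previousSibling): table (no-op, stayed)

Answer: table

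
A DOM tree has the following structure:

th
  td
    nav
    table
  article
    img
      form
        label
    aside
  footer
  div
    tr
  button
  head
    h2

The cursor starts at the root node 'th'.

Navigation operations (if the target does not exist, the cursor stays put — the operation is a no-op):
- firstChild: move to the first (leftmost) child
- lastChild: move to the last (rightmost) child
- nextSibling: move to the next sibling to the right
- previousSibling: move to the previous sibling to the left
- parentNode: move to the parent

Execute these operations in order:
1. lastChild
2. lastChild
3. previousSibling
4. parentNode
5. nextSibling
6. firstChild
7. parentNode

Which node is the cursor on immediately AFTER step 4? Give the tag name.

Answer: head

Derivation:
After 1 (lastChild): head
After 2 (lastChild): h2
After 3 (previousSibling): h2 (no-op, stayed)
After 4 (parentNode): head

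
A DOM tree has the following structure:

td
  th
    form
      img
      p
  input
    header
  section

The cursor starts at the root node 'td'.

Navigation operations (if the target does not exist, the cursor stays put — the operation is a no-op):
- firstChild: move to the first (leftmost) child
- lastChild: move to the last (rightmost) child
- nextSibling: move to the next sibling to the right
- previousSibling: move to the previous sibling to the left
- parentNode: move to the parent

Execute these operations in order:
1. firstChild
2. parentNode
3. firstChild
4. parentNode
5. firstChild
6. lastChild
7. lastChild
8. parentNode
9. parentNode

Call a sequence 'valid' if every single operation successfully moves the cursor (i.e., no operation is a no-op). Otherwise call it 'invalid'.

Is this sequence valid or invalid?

After 1 (firstChild): th
After 2 (parentNode): td
After 3 (firstChild): th
After 4 (parentNode): td
After 5 (firstChild): th
After 6 (lastChild): form
After 7 (lastChild): p
After 8 (parentNode): form
After 9 (parentNode): th

Answer: valid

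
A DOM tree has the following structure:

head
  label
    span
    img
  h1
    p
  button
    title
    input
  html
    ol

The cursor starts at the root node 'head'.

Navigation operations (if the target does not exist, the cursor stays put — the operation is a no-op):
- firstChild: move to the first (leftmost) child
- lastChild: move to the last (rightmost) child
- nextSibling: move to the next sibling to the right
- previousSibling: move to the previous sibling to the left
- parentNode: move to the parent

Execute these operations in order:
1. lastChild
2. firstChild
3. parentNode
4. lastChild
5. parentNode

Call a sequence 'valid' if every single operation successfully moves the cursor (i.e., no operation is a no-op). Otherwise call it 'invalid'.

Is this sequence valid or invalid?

After 1 (lastChild): html
After 2 (firstChild): ol
After 3 (parentNode): html
After 4 (lastChild): ol
After 5 (parentNode): html

Answer: valid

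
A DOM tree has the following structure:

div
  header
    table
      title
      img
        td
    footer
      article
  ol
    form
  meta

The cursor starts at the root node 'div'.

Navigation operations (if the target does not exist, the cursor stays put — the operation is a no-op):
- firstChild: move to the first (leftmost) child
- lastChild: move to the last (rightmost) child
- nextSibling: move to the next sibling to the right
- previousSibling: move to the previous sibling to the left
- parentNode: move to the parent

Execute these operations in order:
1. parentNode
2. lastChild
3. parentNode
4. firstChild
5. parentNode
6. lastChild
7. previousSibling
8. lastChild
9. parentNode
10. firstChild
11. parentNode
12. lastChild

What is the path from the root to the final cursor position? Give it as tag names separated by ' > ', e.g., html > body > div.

Answer: div > ol > form

Derivation:
After 1 (parentNode): div (no-op, stayed)
After 2 (lastChild): meta
After 3 (parentNode): div
After 4 (firstChild): header
After 5 (parentNode): div
After 6 (lastChild): meta
After 7 (previousSibling): ol
After 8 (lastChild): form
After 9 (parentNode): ol
After 10 (firstChild): form
After 11 (parentNode): ol
After 12 (lastChild): form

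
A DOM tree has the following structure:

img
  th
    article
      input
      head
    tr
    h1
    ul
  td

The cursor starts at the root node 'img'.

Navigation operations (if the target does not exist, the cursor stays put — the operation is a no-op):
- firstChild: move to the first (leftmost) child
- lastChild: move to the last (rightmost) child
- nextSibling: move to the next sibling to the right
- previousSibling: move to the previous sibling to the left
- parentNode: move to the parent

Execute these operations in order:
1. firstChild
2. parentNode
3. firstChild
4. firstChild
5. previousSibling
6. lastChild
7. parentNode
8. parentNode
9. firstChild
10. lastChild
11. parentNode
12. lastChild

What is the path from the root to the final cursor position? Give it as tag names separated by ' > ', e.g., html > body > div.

After 1 (firstChild): th
After 2 (parentNode): img
After 3 (firstChild): th
After 4 (firstChild): article
After 5 (previousSibling): article (no-op, stayed)
After 6 (lastChild): head
After 7 (parentNode): article
After 8 (parentNode): th
After 9 (firstChild): article
After 10 (lastChild): head
After 11 (parentNode): article
After 12 (lastChild): head

Answer: img > th > article > head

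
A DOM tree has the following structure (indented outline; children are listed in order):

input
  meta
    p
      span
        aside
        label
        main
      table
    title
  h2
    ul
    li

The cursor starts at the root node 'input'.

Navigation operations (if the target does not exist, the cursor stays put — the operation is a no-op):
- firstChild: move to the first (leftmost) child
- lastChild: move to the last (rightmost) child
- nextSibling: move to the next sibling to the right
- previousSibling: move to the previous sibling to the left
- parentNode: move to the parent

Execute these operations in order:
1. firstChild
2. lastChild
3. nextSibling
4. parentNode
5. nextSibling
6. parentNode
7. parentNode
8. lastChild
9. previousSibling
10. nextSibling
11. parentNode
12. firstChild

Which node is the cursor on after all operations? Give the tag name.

After 1 (firstChild): meta
After 2 (lastChild): title
After 3 (nextSibling): title (no-op, stayed)
After 4 (parentNode): meta
After 5 (nextSibling): h2
After 6 (parentNode): input
After 7 (parentNode): input (no-op, stayed)
After 8 (lastChild): h2
After 9 (previousSibling): meta
After 10 (nextSibling): h2
After 11 (parentNode): input
After 12 (firstChild): meta

Answer: meta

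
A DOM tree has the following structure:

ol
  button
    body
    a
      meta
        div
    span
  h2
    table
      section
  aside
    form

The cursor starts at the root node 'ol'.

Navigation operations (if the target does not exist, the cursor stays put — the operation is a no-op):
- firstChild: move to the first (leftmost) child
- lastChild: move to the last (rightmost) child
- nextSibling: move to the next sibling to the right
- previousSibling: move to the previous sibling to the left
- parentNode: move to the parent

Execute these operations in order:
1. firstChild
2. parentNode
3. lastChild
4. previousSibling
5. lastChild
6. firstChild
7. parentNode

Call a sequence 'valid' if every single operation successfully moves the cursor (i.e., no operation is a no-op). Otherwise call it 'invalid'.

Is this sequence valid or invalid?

Answer: valid

Derivation:
After 1 (firstChild): button
After 2 (parentNode): ol
After 3 (lastChild): aside
After 4 (previousSibling): h2
After 5 (lastChild): table
After 6 (firstChild): section
After 7 (parentNode): table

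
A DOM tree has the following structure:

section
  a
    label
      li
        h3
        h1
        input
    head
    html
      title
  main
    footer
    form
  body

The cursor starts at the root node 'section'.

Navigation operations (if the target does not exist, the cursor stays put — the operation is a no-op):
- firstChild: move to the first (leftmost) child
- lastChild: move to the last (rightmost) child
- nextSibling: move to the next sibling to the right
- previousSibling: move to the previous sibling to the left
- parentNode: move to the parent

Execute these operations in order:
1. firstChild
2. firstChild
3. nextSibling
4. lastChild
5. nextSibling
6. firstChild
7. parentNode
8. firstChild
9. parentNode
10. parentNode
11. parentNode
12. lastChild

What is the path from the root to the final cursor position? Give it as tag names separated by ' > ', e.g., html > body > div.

Answer: section > body

Derivation:
After 1 (firstChild): a
After 2 (firstChild): label
After 3 (nextSibling): head
After 4 (lastChild): head (no-op, stayed)
After 5 (nextSibling): html
After 6 (firstChild): title
After 7 (parentNode): html
After 8 (firstChild): title
After 9 (parentNode): html
After 10 (parentNode): a
After 11 (parentNode): section
After 12 (lastChild): body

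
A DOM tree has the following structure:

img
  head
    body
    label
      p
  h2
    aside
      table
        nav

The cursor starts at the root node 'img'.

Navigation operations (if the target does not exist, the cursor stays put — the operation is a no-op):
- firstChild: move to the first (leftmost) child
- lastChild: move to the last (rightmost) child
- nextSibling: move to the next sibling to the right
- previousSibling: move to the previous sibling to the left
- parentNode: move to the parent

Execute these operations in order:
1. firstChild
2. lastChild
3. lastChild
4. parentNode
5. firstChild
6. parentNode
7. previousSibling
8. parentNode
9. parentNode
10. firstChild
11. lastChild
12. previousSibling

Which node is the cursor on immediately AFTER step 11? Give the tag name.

After 1 (firstChild): head
After 2 (lastChild): label
After 3 (lastChild): p
After 4 (parentNode): label
After 5 (firstChild): p
After 6 (parentNode): label
After 7 (previousSibling): body
After 8 (parentNode): head
After 9 (parentNode): img
After 10 (firstChild): head
After 11 (lastChild): label

Answer: label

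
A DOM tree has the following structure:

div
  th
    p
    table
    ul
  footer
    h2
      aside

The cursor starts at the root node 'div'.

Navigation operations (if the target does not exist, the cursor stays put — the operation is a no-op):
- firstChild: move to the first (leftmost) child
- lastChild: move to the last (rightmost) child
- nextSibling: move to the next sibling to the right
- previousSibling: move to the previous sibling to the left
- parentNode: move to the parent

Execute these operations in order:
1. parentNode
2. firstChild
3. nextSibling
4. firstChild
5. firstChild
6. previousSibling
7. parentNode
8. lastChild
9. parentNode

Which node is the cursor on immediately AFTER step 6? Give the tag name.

After 1 (parentNode): div (no-op, stayed)
After 2 (firstChild): th
After 3 (nextSibling): footer
After 4 (firstChild): h2
After 5 (firstChild): aside
After 6 (previousSibling): aside (no-op, stayed)

Answer: aside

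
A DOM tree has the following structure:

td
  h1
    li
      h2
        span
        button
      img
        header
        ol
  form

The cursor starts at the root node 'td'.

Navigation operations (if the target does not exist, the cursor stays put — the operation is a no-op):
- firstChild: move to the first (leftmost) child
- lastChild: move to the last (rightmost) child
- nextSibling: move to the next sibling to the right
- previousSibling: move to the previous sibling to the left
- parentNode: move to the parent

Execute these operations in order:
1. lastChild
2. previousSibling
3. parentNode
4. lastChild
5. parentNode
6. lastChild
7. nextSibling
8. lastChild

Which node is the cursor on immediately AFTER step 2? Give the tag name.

After 1 (lastChild): form
After 2 (previousSibling): h1

Answer: h1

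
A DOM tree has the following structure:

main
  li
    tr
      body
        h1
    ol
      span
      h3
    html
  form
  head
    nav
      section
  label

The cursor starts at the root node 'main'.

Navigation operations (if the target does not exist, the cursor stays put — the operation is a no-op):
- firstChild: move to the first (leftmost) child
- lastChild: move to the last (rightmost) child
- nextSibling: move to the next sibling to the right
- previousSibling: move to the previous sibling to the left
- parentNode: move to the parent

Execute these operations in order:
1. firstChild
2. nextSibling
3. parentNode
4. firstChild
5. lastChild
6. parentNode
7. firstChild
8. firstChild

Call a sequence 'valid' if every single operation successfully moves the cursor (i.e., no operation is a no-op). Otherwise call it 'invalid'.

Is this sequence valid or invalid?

Answer: valid

Derivation:
After 1 (firstChild): li
After 2 (nextSibling): form
After 3 (parentNode): main
After 4 (firstChild): li
After 5 (lastChild): html
After 6 (parentNode): li
After 7 (firstChild): tr
After 8 (firstChild): body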